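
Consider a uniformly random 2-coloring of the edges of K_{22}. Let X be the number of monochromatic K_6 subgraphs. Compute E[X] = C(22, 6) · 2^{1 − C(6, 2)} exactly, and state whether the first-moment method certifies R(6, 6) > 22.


E[X] = C(22, 6) · 2^{1 − 15} = 74613 · 2^{−14} = 74613/16384.
As a reduced fraction: E[X] = 74613/16384 ≈ 4.5540161.
Is E[X] < 1? NO.
Since E[X] ≥ 1, the first-moment bound is inconclusive at n = 22; it does NOT by itself certify R(6, 6) > 22.

E[X] = 74613/16384 ≈ 4.5540161; E[X] ≥ 1; first-moment method inconclusive here.


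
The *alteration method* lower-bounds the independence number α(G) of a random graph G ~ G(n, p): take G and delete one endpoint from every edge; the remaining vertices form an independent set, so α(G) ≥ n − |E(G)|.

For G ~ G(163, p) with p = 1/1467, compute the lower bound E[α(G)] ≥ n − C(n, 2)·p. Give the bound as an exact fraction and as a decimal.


E[|E(G)|] = C(163, 2)·p = 13203 · (1/1467) = 9.
E[α(G)] ≥ n − E[|E(G)|] = 163 − 9 = 154.
Numerically: ≈ 154.0000.
(This is only a lower bound; the true E[α(G)] may be larger.)

E[α(G)] ≥ 154 ≈ 154.0000.


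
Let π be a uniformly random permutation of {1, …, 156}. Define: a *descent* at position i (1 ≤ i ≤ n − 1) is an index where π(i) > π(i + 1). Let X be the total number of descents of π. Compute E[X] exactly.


Write X = Σ X_I over i = 1, …, 155, with X_I the indicator of one descent.
There are 155 indicators.
For each fixed i, the pair (π(i), π(i+1)) is a uniformly random ordered pair of distinct values from {1, …, 156}; by symmetry P[π(i) > π(i+1)] = 1/2.
By linearity: E[X] = 155 · (1/2) = (156 − 1) · (1/2) = 155/2 ≈ 77.50000.

E[X] = 155/2 = 77.50000.


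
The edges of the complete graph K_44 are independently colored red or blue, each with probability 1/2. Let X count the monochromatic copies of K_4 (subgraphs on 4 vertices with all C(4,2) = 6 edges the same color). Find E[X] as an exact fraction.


Let X = Σ_S X_S over the C(44, 4) = 135751 subsets S of size 4, where X_S = 1 if the K_4 on S is monochromatic.
For a fixed S, the K_4 on S has C(4, 2) = 6 edges. P[all 6 edges red] = (1/2)^6, and likewise for blue, so P[monochromatic] = 2·(1/2)^6 = 2^{1 − 6} = 1/32.
By linearity: E[X] = C(44, 4) · 2^{1 − 6} = 135751 · 1/32 = 135751/32.
Numerically: E[X] ≈ 4242.219.

E[X] = C(44,4)·2^(1−C(4,2)) = 135751/32 ≈ 4242.219.


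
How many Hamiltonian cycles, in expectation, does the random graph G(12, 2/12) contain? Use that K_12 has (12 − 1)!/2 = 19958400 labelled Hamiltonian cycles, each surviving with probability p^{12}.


K_12 has (12 − 1)!/2 = 19958400 labelled Hamiltonian cycles.
For each such Hamiltonian cycle H, let X_H = 1 if all 12 edges of H are present in G. Then P[X_H = 1] = p^{12} = (1/6)^{12} = 1/2176782336.
By linearity of expectation: E[X] = Σ_H E[X_H] = 19958400 · p^{12} = 19958400 · 1/2176782336 = 1925/209952.
Numerically: E[X] ≈ 0.009169.

E[X] = 19958400 · (1/6)^{12} = 1925/209952 ≈ 0.009169.


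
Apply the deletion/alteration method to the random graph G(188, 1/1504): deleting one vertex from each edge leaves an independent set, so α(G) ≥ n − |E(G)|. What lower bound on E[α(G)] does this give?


E[|E(G)|] = C(188, 2)·p = 17578 · (1/1504) = 187/16.
E[α(G)] ≥ n − E[|E(G)|] = 188 − 187/16 = 2821/16.
Numerically: ≈ 176.31250.
(This is only a lower bound; the true E[α(G)] may be larger.)

E[α(G)] ≥ 2821/16 ≈ 176.31250.


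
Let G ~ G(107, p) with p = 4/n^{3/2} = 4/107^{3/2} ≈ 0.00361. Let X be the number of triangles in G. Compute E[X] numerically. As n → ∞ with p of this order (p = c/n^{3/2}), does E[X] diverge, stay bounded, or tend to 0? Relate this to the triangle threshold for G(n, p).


Number of potential triangles: C(107, 3) = 198485.
Each occurs with probability p³ ≈ (0.00361)³ ≈ 4.72012e-08.
By linearity: E[X] = C(107, 3)·p³ ≈ 198485 · 4.72012e-08 ≈ 0.009.
Since α = 3/2 > 1, p = c/n^{3/2} = o(1/n) is below the triangle threshold p ~ 1/n. Asymptotically E[X] ~ (c³/6)·n^{3(1−α)} = (4³/6)·n^{-1.5} → 0, so by Markov's inequality G has no triangles w.h.p.

E[X] ≈ 0.009; in regime p = Θ(1/n^{3/2}) E[X] tends to 0 (below the triangle threshold p ~ 1/n).


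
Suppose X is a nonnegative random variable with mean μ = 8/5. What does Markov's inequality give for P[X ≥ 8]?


μ = E[X] = 8/5, a = 8.
Markov: P[X ≥ 8] ≤ μ/a = (8/5)/8 = 1/5.
Numerically: ≈ 0.200000.
(Since a = 8 > μ = 1.600000, the bound 1/5 is < 1 and informative.)

P[X ≥ 8] ≤ 1/5 ≈ 0.200000.


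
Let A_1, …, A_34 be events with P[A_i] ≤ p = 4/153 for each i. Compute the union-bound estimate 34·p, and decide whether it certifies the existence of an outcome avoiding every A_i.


Union bound: P[∪_{i=1}^{34} A_i] ≤ Σ_i P[A_i] ≤ 34·p = 34·(4/153) = 8/9.
Numerically: 8/9 ≈ 0.88889.
Is 8/9 < 1? YES.
Since P[∪ A_i] ≤ 8/9 < 1, the complement has P[∩ A_i^c] ≥ 1 − 8/9 = 1/9 > 0, so some outcome avoids every A_i.

34·p = 8/9 ≈ 0.88889; existence CERTIFIED by the union bound.


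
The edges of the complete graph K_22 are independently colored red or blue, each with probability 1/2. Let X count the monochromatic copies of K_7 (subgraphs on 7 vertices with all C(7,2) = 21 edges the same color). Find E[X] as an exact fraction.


Let X = Σ_S X_S over the C(22, 7) = 170544 subsets S of size 7, where X_S = 1 if the K_7 on S is monochromatic.
For a fixed S, the K_7 on S has C(7, 2) = 21 edges. P[all 21 edges red] = (1/2)^21, and likewise for blue, so P[monochromatic] = 2·(1/2)^21 = 2^{1 − 21} = 1/1048576.
By linearity of expectation: E[X] = C(22, 7) · 2^{1 − 21} = 170544 · 1/1048576 = 10659/65536.
Numerically: E[X] ≈ 0.1626.

E[X] = C(22,7)·2^(1−C(7,2)) = 10659/65536 ≈ 0.1626.


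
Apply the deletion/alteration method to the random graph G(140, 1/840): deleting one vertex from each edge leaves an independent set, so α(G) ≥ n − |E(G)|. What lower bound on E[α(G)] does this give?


E[|E(G)|] = C(140, 2)·p = 9730 · (1/840) = 139/12.
E[α(G)] ≥ n − E[|E(G)|] = 140 − 139/12 = 1541/12.
Numerically: ≈ 128.417.
(This is only a lower bound; the true E[α(G)] may be larger.)

E[α(G)] ≥ 1541/12 ≈ 128.417.


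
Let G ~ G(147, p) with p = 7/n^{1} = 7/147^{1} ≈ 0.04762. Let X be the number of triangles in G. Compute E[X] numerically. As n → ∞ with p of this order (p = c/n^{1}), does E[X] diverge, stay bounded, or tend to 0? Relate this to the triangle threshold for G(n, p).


Number of potential triangles: C(147, 3) = 518665.
Each occurs with probability p³ ≈ (0.04762)³ ≈ 1.079797e-04.
By linearity: E[X] = C(147, 3)·p³ ≈ 518665 · 1.079797e-04 ≈ 56.0053.
Here α = 1, so p = 7/n is exactly at the triangle threshold p ~ 1/n. Asymptotically E[X] → c³/6 = 7³/6 = 343/6 ≈ 57.1667, a bounded constant. In this regime the triangle count is asymptotically Poisson(c³/6).

E[X] ≈ 56.0053; in regime p = Θ(1/n^{1}) E[X] stays bounded (at the triangle threshold p ~ 1/n).


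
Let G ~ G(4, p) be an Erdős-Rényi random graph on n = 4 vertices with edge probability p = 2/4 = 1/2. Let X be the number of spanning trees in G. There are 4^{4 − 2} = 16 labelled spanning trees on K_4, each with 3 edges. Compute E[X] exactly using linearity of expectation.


K_4 has 4^{4 − 2} = 16 labelled spanning trees.
For each such spanning tree H, let X_H = 1 if all 3 edges of H are present in G. Then P[X_H = 1] = p^{3} = (1/2)^{3} = 1/8.
Summing the indicators: E[X] = Σ_H E[X_H] = 16 · p^{3} = 16 · 1/8 = 2.
Numerically: E[X] ≈ 2.

E[X] = 16 · (1/2)^{3} = 2 ≈ 2.


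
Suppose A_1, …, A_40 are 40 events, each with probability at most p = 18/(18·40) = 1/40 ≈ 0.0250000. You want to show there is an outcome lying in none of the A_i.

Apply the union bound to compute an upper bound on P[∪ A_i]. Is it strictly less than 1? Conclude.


Union bound: P[∪_{i=1}^{40} A_i] ≤ Σ_i P[A_i] ≤ 40·p = 40·(1/40) = 1.
Numerically: 1 ≈ 1.0000000.
Is 1 < 1? NO.
Since the bound 1 is ≥ 1, the union bound is uninformative here; it does NOT by itself certify existence.

40·p = 1 ≈ 1.0000000; existence NOT certified by the union bound.


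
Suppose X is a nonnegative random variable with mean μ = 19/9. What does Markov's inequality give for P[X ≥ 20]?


μ = E[X] = 19/9, a = 20.
Markov: P[X ≥ 20] ≤ μ/a = (19/9)/20 = 19/180.
Numerically: ≈ 0.105556.
(Since a = 20 > μ = 2.111111, the bound 19/180 is < 1 and informative.)

P[X ≥ 20] ≤ 19/180 ≈ 0.105556.


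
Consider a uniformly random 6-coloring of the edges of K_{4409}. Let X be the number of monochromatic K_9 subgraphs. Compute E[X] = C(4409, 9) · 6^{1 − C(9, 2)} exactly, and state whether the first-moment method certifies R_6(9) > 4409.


E[X] = C(4409, 9) · 6^{1 − 36} = 1720875732988608787686577131 · 6^{−35} = 1720875732988608787686577131/1719070799748422591028658176.
As a reduced fraction: E[X] = 573625244329536262562192377/573023599916140863676219392 ≈ 1.0010.
Is E[X] < 1? NO.
Since E[X] ≥ 1, the first-moment bound is inconclusive at n = 4409; it does NOT by itself certify R_6(9) > 4409.

E[X] = 573625244329536262562192377/573023599916140863676219392 ≈ 1.0010; E[X] ≥ 1; first-moment method inconclusive here.


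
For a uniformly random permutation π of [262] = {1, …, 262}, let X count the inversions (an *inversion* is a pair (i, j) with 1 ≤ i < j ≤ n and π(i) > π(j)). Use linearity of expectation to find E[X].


Write X = Σ X_I over the C(262, 2) = 34191 pairs i < j, with X_I the indicator of one inversion.
There are 34191 indicators.
For each fixed pair i < j, the values π(i) and π(j) are two distinct elements of {1, …, 262} in uniformly random order; by symmetry P[π(i) > π(j)] = 1/2.
By linearity: E[X] = 34191 · (1/2) = C(262, 2) · (1/2) = 34191/2 = 34191/2 ≈ 17095.500000.

E[X] = 34191/2 = 17095.500000.


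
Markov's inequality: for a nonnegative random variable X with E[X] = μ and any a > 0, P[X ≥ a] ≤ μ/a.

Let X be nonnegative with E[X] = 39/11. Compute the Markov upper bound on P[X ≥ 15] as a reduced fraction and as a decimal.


μ = E[X] = 39/11, a = 15.
Markov: P[X ≥ 15] ≤ μ/a = (39/11)/15 = 13/55.
Numerically: ≈ 0.236364.
(Since a = 15 > μ = 3.545455, the bound 13/55 is < 1 and informative.)

P[X ≥ 15] ≤ 13/55 ≈ 0.236364.


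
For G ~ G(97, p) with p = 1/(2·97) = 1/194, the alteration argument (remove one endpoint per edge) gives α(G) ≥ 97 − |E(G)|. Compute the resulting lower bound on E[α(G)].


E[|E(G)|] = C(97, 2)·p = 4656 · (1/194) = 24.
E[α(G)] ≥ n − E[|E(G)|] = 97 − 24 = 73.
Numerically: ≈ 73.000.
(This is only a lower bound; the true E[α(G)] may be larger.)

E[α(G)] ≥ 73 ≈ 73.000.


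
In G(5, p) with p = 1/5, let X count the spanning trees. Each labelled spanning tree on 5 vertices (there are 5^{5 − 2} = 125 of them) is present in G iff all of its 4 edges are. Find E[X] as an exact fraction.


K_5 has 5^{5 − 2} = 125 labelled spanning trees.
For each such spanning tree H, let X_H = 1 if all 4 edges of H are present in G. Then P[X_H = 1] = p^{4} = (1/5)^{4} = 1/625.
By linearity of expectation: E[X] = Σ_H E[X_H] = 125 · p^{4} = 125 · 1/625 = 1/5.
Numerically: E[X] ≈ 0.2.

E[X] = 125 · (1/5)^{4} = 1/5 ≈ 0.2.


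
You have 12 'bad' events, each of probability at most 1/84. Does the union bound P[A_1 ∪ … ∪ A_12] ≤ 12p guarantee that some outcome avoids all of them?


Union bound: P[∪_{i=1}^{12} A_i] ≤ Σ_i P[A_i] ≤ 12·p = 12·(1/84) = 1/7.
Numerically: 1/7 ≈ 0.14286.
Is 1/7 < 1? YES.
Since P[∪ A_i] ≤ 1/7 < 1, the complement has P[∩ A_i^c] ≥ 1 − 1/7 = 6/7 > 0, so some outcome avoids every A_i.

12·p = 1/7 ≈ 0.14286; existence CERTIFIED by the union bound.


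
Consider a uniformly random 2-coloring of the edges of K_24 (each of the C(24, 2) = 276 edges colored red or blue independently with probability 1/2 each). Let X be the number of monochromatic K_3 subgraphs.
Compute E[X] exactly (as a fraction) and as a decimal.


Let X = Σ_S X_S over the C(24, 3) = 2024 subsets S of size 3, where X_S = 1 if the K_3 on S is monochromatic.
For a fixed S, the K_3 on S has C(3, 2) = 3 edges. P[all 3 edges red] = (1/2)^3, and likewise for blue, so P[monochromatic] = 2·(1/2)^3 = 2^{1 − 3} = 1/4.
Summing: E[X] = C(24, 3) · 2^{1 − 3} = 2024 · 1/4 = 506.
Numerically: E[X] ≈ 506.000.

E[X] = C(24,3)·2^(1−C(3,2)) = 506 ≈ 506.000.


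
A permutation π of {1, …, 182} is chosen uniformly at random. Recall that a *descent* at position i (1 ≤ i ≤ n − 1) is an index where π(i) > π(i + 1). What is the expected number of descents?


Write X = Σ X_I over i = 1, …, 181, with X_I the indicator of one descent.
There are 181 indicators.
For each fixed i, the pair (π(i), π(i+1)) is a uniformly random ordered pair of distinct values from {1, …, 182}; by symmetry P[π(i) > π(i+1)] = 1/2.
By linearity: E[X] = 181 · (1/2) = (182 − 1) · (1/2) = 181/2 ≈ 90.500.

E[X] = 181/2 = 90.500.


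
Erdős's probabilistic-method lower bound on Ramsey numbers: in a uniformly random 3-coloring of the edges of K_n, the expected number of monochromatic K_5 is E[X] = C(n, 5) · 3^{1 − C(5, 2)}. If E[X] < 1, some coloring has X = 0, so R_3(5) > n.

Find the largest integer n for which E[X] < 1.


We need C(n, 5) · 3^{1 − 10} < 1, i.e. C(n, 5) < 3^{10 − 1} = 19683.
Check values of n near the boundary:
  n = 15: C(15, 5) = 3003; 3003 < 19683? YES
  n = 16: C(16, 5) = 4368; 4368 < 19683? YES
  n = 17: C(17, 5) = 6188; 6188 < 19683? YES
  n = 18: C(18, 5) = 8568; 8568 < 19683? YES
  n = 19: C(19, 5) = 11628; 11628 < 19683? YES
  n = 20: C(20, 5) = 15504; 15504 < 19683? YES
  n = 21: C(21, 5) = 20349; 20349 < 19683? NO
The largest n with C(n, 5) < 19683 is n = 20 (where E[X] = 5168/6561 ≈ 0.788). Hence R_3(5) > 20, i.e. R_3(5) ≥ 21.

Largest n = 20; hence R_3(5) > 20.


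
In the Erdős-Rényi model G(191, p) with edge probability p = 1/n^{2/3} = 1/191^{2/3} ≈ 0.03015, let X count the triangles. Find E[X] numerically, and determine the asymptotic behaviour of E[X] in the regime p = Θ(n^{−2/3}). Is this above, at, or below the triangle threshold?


Number of potential triangles: C(191, 3) = 1143135.
Each occurs with probability p³ ≈ (0.03015)³ ≈ 2.741153e-05.
By linearity: E[X] = C(191, 3)·p³ ≈ 1143135 · 2.741153e-05 ≈ 31.3351.
Since α = 2/3 < 1, p = c/n^{2/3} ≫ 1/n is above the triangle threshold p ~ 1/n. Asymptotically E[X] ~ (c³/6)·n^{3(1−α)} = (1³/6)·n^{1} → ∞; triangles are abundant w.h.p.

E[X] ≈ 31.3351; in regime p = Θ(1/n^{2/3}) E[X] diverges (above the triangle threshold p ~ 1/n).


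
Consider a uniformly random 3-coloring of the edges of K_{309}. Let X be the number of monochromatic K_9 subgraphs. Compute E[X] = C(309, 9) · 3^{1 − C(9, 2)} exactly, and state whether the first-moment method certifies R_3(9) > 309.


E[X] = C(309, 9) · 3^{1 − 36} = 62920976643980686 · 3^{−35} = 62920976643980686/50031545098999707.
As a reduced fraction: E[X] = 62920976643980686/50031545098999707 ≈ 1.258.
Is E[X] < 1? NO.
Since E[X] ≥ 1, the first-moment bound is inconclusive at n = 309; it does NOT by itself certify R_3(9) > 309.

E[X] = 62920976643980686/50031545098999707 ≈ 1.258; E[X] ≥ 1; first-moment method inconclusive here.


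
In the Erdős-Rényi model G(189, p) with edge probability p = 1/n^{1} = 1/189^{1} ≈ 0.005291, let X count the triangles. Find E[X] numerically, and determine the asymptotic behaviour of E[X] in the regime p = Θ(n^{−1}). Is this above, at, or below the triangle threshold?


Number of potential triangles: C(189, 3) = 1107414.
Each occurs with probability p³ ≈ (0.005291)³ ≈ 1.481203e-07.
By linearity: E[X] = C(189, 3)·p³ ≈ 1107414 · 1.481203e-07 ≈ 0.1640.
Here α = 1, so p = 1/n is exactly at the triangle threshold p ~ 1/n. Asymptotically E[X] → c³/6 = 1³/6 = 1/6 ≈ 0.1667, a bounded constant. In this regime the triangle count is asymptotically Poisson(c³/6).

E[X] ≈ 0.1640; in regime p = Θ(1/n^{1}) E[X] stays bounded (at the triangle threshold p ~ 1/n).


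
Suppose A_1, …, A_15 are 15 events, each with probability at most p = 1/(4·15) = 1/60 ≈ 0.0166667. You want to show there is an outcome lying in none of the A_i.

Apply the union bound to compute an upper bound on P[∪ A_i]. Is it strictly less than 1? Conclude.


Union bound: P[∪_{i=1}^{15} A_i] ≤ Σ_i P[A_i] ≤ 15·p = 15·(1/60) = 1/4.
Numerically: 1/4 ≈ 0.2500000.
Is 1/4 < 1? YES.
Since P[∪ A_i] ≤ 1/4 < 1, the complement has P[∩ A_i^c] ≥ 1 − 1/4 = 3/4 > 0, so some outcome avoids every A_i.

15·p = 1/4 ≈ 0.2500000; existence CERTIFIED by the union bound.


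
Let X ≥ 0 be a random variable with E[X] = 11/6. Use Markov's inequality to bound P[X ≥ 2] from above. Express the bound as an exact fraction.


μ = E[X] = 11/6, a = 2.
Markov: P[X ≥ 2] ≤ μ/a = (11/6)/2 = 11/12.
Numerically: ≈ 0.917.
(Since a = 2 > μ = 1.833, the bound 11/12 is < 1 and informative.)

P[X ≥ 2] ≤ 11/12 ≈ 0.917.


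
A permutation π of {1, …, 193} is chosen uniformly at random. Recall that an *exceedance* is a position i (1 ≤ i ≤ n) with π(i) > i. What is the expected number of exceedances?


Write X = Σ_{i=1}^{193} X_i, where X_i = 1_{π(i) > i}.
For each fixed i, π(i) is uniform over {1, …, 193} (marginal of a uniform permutation), so P[π(i) > i] = (n − i)/n. Summing: Σ_{i=1}^{193} (n − i)/n = (0 + 1 + … + 192)/193 = 193(193 − 1)/(2·193) = (193 − 1)/2.
Hence E[X] = Σ_{i=1}^{193} (193 − i)/193 = 96 ≈ 96.000000.

E[X] = 96 = 96.000000.


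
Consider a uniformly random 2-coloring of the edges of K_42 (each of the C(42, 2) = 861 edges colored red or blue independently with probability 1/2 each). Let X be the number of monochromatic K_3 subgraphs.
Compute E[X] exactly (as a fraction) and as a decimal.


Let X = Σ_S X_S over the C(42, 3) = 11480 subsets S of size 3, where X_S = 1 if the K_3 on S is monochromatic.
For a fixed S, the K_3 on S has C(3, 2) = 3 edges. P[all 3 edges red] = (1/2)^3, and likewise for blue, so P[monochromatic] = 2·(1/2)^3 = 2^{1 − 3} = 1/4.
Summing: E[X] = C(42, 3) · 2^{1 − 3} = 11480 · 1/4 = 2870.
Numerically: E[X] ≈ 2870.000.

E[X] = C(42,3)·2^(1−C(3,2)) = 2870 ≈ 2870.000.


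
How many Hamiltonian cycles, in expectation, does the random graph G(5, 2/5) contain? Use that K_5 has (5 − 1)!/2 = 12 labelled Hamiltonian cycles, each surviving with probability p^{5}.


K_5 has (5 − 1)!/2 = 12 labelled Hamiltonian cycles.
For each such Hamiltonian cycle H, let X_H = 1 if all 5 edges of H are present in G. Then P[X_H = 1] = p^{5} = (2/5)^{5} = 32/3125.
By linearity: E[X] = Σ_H E[X_H] = 12 · p^{5} = 12 · 32/3125 = 384/3125.
Numerically: E[X] ≈ 0.12288.

E[X] = 12 · (2/5)^{5} = 384/3125 ≈ 0.12288.


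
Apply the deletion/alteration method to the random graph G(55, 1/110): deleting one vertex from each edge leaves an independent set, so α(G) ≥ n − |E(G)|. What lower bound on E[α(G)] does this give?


E[|E(G)|] = C(55, 2)·p = 1485 · (1/110) = 27/2.
E[α(G)] ≥ n − E[|E(G)|] = 55 − 27/2 = 83/2.
Numerically: ≈ 41.5000.
(This is only a lower bound; the true E[α(G)] may be larger.)

E[α(G)] ≥ 83/2 ≈ 41.5000.


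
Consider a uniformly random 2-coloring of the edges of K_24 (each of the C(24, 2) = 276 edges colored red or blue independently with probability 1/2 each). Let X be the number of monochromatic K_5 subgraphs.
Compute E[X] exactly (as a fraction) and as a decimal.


Let X = Σ_S X_S over the C(24, 5) = 42504 subsets S of size 5, where X_S = 1 if the K_5 on S is monochromatic.
For a fixed S, the K_5 on S has C(5, 2) = 10 edges. P[all 10 edges red] = (1/2)^10, and likewise for blue, so P[monochromatic] = 2·(1/2)^10 = 2^{1 − 10} = 1/512.
Summing: E[X] = C(24, 5) · 2^{1 − 10} = 42504 · 1/512 = 5313/64.
Numerically: E[X] ≈ 83.016.

E[X] = C(24,5)·2^(1−C(5,2)) = 5313/64 ≈ 83.016.


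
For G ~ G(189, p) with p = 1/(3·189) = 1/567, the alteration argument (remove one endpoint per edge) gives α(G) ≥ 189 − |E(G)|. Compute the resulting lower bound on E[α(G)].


E[|E(G)|] = C(189, 2)·p = 17766 · (1/567) = 94/3.
E[α(G)] ≥ n − E[|E(G)|] = 189 − 94/3 = 473/3.
Numerically: ≈ 157.667.
(This is only a lower bound; the true E[α(G)] may be larger.)

E[α(G)] ≥ 473/3 ≈ 157.667.


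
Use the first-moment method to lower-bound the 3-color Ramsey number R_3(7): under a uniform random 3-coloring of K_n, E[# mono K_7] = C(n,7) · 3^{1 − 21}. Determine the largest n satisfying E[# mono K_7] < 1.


We need C(n, 7) · 3^{1 − 21} < 1, i.e. C(n, 7) < 3^{21 − 1} = 3486784401.
Check values of n near the boundary:
  n = 78: C(78, 7) = 2641902120; 2641902120 < 3486784401? YES
  n = 79: C(79, 7) = 2898753715; 2898753715 < 3486784401? YES
  n = 80: C(80, 7) = 3176716400; 3176716400 < 3486784401? YES
  n = 81: C(81, 7) = 3477216600; 3477216600 < 3486784401? YES
  n = 82: C(82, 7) = 3801756816; 3801756816 < 3486784401? NO
The largest n with C(n, 7) < 3486784401 is n = 81 (where E[X] = 42928600/43046721 ≈ 0.9973). Hence R_3(7) > 81, i.e. R_3(7) ≥ 82.

Largest n = 81; hence R_3(7) > 81.


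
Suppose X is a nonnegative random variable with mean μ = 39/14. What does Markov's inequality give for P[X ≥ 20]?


μ = E[X] = 39/14, a = 20.
Markov: P[X ≥ 20] ≤ μ/a = (39/14)/20 = 39/280.
Numerically: ≈ 0.139.
(Since a = 20 > μ = 2.786, the bound 39/280 is < 1 and informative.)

P[X ≥ 20] ≤ 39/280 ≈ 0.139.


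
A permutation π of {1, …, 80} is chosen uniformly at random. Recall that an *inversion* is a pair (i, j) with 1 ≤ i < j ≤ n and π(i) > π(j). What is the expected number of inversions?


Write X = Σ X_I over the C(80, 2) = 3160 pairs i < j, with X_I the indicator of one inversion.
There are 3160 indicators.
For each fixed pair i < j, the values π(i) and π(j) are two distinct elements of {1, …, 80} in uniformly random order; by symmetry P[π(i) > π(j)] = 1/2.
By linearity: E[X] = 3160 · (1/2) = C(80, 2) · (1/2) = 3160/2 = 1580 ≈ 1580.000000.

E[X] = 1580 = 1580.000000.


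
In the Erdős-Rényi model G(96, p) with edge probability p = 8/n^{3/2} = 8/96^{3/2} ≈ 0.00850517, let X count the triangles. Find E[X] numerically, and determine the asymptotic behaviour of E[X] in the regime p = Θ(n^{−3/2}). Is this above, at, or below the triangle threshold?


Number of potential triangles: C(96, 3) = 142880.
Each occurs with probability p³ ≈ (0.00850517)³ ≈ 6.15246869e-07.
By linearity: E[X] = C(96, 3)·p³ ≈ 142880 · 6.15246869e-07 ≈ 0.087906.
Since α = 3/2 > 1, p = c/n^{3/2} = o(1/n) is below the triangle threshold p ~ 1/n. Asymptotically E[X] ~ (c³/6)·n^{3(1−α)} = (8³/6)·n^{-1.5} → 0, so by Markov's inequality G has no triangles w.h.p.

E[X] ≈ 0.087906; in regime p = Θ(1/n^{3/2}) E[X] tends to 0 (below the triangle threshold p ~ 1/n).


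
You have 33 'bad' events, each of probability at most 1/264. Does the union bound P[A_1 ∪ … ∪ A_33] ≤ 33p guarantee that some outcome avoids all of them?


Union bound: P[∪_{i=1}^{33} A_i] ≤ Σ_i P[A_i] ≤ 33·p = 33·(1/264) = 1/8.
Numerically: 1/8 ≈ 0.125000.
Is 1/8 < 1? YES.
Since P[∪ A_i] ≤ 1/8 < 1, the complement has P[∩ A_i^c] ≥ 1 − 1/8 = 7/8 > 0, so some outcome avoids every A_i.

33·p = 1/8 ≈ 0.125000; existence CERTIFIED by the union bound.


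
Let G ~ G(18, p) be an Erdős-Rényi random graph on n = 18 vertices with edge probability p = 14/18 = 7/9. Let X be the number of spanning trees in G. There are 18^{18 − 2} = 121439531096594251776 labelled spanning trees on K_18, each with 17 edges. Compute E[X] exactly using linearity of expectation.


K_18 has 18^{18 − 2} = 121439531096594251776 labelled spanning trees.
For each such spanning tree H, let X_H = 1 if all 17 edges of H are present in G. Then P[X_H = 1] = p^{17} = (7/9)^{17} = 232630513987207/16677181699666569.
By linearity: E[X] = Σ_H E[X_H] = 121439531096594251776 · p^{17} = 121439531096594251776 · 232630513987207/16677181699666569 = 15245673364665597952/9.
Numerically: E[X] ≈ 1.694e+18.

E[X] = 121439531096594251776 · (7/9)^{17} = 15245673364665597952/9 ≈ 1.694e+18.


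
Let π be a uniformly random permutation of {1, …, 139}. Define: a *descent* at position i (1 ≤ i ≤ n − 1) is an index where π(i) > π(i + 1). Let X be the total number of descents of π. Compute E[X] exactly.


Write X = Σ X_I over i = 1, …, 138, with X_I the indicator of one descent.
There are 138 indicators.
For each fixed i, the pair (π(i), π(i+1)) is a uniformly random ordered pair of distinct values from {1, …, 139}; by symmetry P[π(i) > π(i+1)] = 1/2.
By linearity: E[X] = 138 · (1/2) = (139 − 1) · (1/2) = 69 ≈ 69.000.

E[X] = 69 = 69.000.


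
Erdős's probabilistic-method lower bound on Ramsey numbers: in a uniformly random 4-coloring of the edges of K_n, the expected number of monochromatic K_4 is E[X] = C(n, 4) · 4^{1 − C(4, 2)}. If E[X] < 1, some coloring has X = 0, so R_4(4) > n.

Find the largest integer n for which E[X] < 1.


We need C(n, 4) · 4^{1 − 6} < 1, i.e. C(n, 4) < 4^{6 − 1} = 1024.
Check values of n near the boundary:
  n = 12: C(12, 4) = 495; 495 < 1024? YES
  n = 13: C(13, 4) = 715; 715 < 1024? YES
  n = 14: C(14, 4) = 1001; 1001 < 1024? YES
  n = 15: C(15, 4) = 1365; 1365 < 1024? NO
  n = 16: C(16, 4) = 1820; 1820 < 1024? NO
  n = 17: C(17, 4) = 2380; 2380 < 1024? NO
The largest n with C(n, 4) < 1024 is n = 14 (where E[X] = 1001/1024 ≈ 0.977539). Hence R_4(4) > 14, i.e. R_4(4) ≥ 15.

Largest n = 14; hence R_4(4) > 14.


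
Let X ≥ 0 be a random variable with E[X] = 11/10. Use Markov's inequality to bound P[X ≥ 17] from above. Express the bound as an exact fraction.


μ = E[X] = 11/10, a = 17.
Markov: P[X ≥ 17] ≤ μ/a = (11/10)/17 = 11/170.
Numerically: ≈ 0.065.
(Since a = 17 > μ = 1.100, the bound 11/170 is < 1 and informative.)

P[X ≥ 17] ≤ 11/170 ≈ 0.065.


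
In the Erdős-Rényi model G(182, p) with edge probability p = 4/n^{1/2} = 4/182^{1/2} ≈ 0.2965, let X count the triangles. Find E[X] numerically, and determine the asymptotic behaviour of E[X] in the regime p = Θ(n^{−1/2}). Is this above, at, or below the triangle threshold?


Number of potential triangles: C(182, 3) = 988260.
Each occurs with probability p³ ≈ (0.2965)³ ≈ 2.606591e-02.
By linearity: E[X] = C(182, 3)·p³ ≈ 988260 · 2.606591e-02 ≈ 25759.8963.
Since α = 1/2 < 1, p = c/n^{1/2} ≫ 1/n is above the triangle threshold p ~ 1/n. Asymptotically E[X] ~ (c³/6)·n^{3(1−α)} = (4³/6)·n^{1.5} → ∞; triangles are abundant w.h.p.

E[X] ≈ 25759.8963; in regime p = Θ(1/n^{1/2}) E[X] diverges (above the triangle threshold p ~ 1/n).


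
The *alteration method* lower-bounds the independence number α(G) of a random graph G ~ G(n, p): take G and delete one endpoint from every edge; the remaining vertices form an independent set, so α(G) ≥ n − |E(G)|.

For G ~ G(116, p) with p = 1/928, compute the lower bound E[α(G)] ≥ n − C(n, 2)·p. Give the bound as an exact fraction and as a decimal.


E[|E(G)|] = C(116, 2)·p = 6670 · (1/928) = 115/16.
E[α(G)] ≥ n − E[|E(G)|] = 116 − 115/16 = 1741/16.
Numerically: ≈ 108.81250.
(This is only a lower bound; the true E[α(G)] may be larger.)

E[α(G)] ≥ 1741/16 ≈ 108.81250.


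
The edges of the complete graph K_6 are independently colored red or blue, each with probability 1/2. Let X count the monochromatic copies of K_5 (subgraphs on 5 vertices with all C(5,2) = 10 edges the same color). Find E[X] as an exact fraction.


Let X = Σ_S X_S over the C(6, 5) = 6 subsets S of size 5, where X_S = 1 if the K_5 on S is monochromatic.
For a fixed S, the K_5 on S has C(5, 2) = 10 edges. P[all 10 edges red] = (1/2)^10, and likewise for blue, so P[monochromatic] = 2·(1/2)^10 = 2^{1 − 10} = 1/512.
By linearity of expectation: E[X] = C(6, 5) · 2^{1 − 10} = 6 · 1/512 = 3/256.
Numerically: E[X] ≈ 0.011719.

E[X] = C(6,5)·2^(1−C(5,2)) = 3/256 ≈ 0.011719.


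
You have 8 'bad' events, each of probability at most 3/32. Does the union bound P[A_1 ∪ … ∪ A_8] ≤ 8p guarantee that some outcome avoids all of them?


Union bound: P[∪_{i=1}^{8} A_i] ≤ Σ_i P[A_i] ≤ 8·p = 8·(3/32) = 3/4.
Numerically: 3/4 ≈ 0.7500000.
Is 3/4 < 1? YES.
Since P[∪ A_i] ≤ 3/4 < 1, the complement has P[∩ A_i^c] ≥ 1 − 3/4 = 1/4 > 0, so some outcome avoids every A_i.

8·p = 3/4 ≈ 0.7500000; existence CERTIFIED by the union bound.


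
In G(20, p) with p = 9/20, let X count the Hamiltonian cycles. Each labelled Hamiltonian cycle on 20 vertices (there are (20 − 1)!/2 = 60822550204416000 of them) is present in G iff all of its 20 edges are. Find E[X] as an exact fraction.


K_20 has (20 − 1)!/2 = 60822550204416000 labelled Hamiltonian cycles.
For each such Hamiltonian cycle H, let X_H = 1 if all 20 edges of H are present in G. Then P[X_H = 1] = p^{20} = (9/20)^{20} = 12157665459056928801/104857600000000000000000000.
By linearity of expectation: E[X] = Σ_H E[X_H] = 60822550204416000 · p^{20} = 60822550204416000 · 12157665459056928801/104857600000000000000000000 = 180532279724605553545860280221/25600000000000000000.
Numerically: E[X] ≈ 7.052e+09.

E[X] = 60822550204416000 · (9/20)^{20} = 180532279724605553545860280221/25600000000000000000 ≈ 7.052e+09.


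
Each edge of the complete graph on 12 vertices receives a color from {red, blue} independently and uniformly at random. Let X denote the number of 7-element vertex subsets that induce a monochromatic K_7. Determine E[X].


Let X = Σ_S X_S over the C(12, 7) = 792 subsets S of size 7, where X_S = 1 if the K_7 on S is monochromatic.
For a fixed S, the K_7 on S has C(7, 2) = 21 edges. P[all 21 edges red] = (1/2)^21, and likewise for blue, so P[monochromatic] = 2·(1/2)^21 = 2^{1 − 21} = 1/1048576.
By linearity of expectation: E[X] = C(12, 7) · 2^{1 − 21} = 792 · 1/1048576 = 99/131072.
Numerically: E[X] ≈ 0.00076.

E[X] = C(12,7)·2^(1−C(7,2)) = 99/131072 ≈ 0.00076.


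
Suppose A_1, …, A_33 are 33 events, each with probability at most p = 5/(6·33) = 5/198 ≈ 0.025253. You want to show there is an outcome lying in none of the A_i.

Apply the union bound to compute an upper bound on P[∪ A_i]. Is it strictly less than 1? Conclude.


Union bound: P[∪_{i=1}^{33} A_i] ≤ Σ_i P[A_i] ≤ 33·p = 33·(5/198) = 5/6.
Numerically: 5/6 ≈ 0.833333.
Is 5/6 < 1? YES.
Since P[∪ A_i] ≤ 5/6 < 1, the complement has P[∩ A_i^c] ≥ 1 − 5/6 = 1/6 > 0, so some outcome avoids every A_i.

33·p = 5/6 ≈ 0.833333; existence CERTIFIED by the union bound.


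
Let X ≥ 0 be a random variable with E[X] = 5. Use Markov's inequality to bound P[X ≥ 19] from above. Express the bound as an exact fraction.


μ = E[X] = 5, a = 19.
Markov: P[X ≥ 19] ≤ μ/a = (5)/19 = 5/19.
Numerically: ≈ 0.2632.
(Since a = 19 > μ = 5.0000, the bound 5/19 is < 1 and informative.)

P[X ≥ 19] ≤ 5/19 ≈ 0.2632.


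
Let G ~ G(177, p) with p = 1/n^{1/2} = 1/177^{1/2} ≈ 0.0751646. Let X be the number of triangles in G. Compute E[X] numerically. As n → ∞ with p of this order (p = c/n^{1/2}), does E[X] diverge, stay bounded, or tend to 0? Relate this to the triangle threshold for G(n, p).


Number of potential triangles: C(177, 3) = 908600.
Each occurs with probability p³ ≈ (0.0751646)³ ≈ 4.24658773e-04.
By linearity: E[X] = C(177, 3)·p³ ≈ 908600 · 4.24658773e-04 ≈ 385.844961.
Since α = 1/2 < 1, p = c/n^{1/2} ≫ 1/n is above the triangle threshold p ~ 1/n. Asymptotically E[X] ~ (c³/6)·n^{3(1−α)} = (1³/6)·n^{1.5} → ∞; triangles are abundant w.h.p.

E[X] ≈ 385.844961; in regime p = Θ(1/n^{1/2}) E[X] diverges (above the triangle threshold p ~ 1/n).


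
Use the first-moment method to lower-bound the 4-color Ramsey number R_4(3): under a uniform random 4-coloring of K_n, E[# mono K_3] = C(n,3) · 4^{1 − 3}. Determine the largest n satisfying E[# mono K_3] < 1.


We need C(n, 3) · 4^{1 − 3} < 1, i.e. C(n, 3) < 4^{3 − 1} = 16.
Check values of n near the boundary:
  n = 4: C(4, 3) = 4; 4 < 16? YES
  n = 5: C(5, 3) = 10; 10 < 16? YES
  n = 6: C(6, 3) = 20; 20 < 16? NO
  n = 7: C(7, 3) = 35; 35 < 16? NO
  n = 8: C(8, 3) = 56; 56 < 16? NO
The largest n with C(n, 3) < 16 is n = 5 (where E[X] = 5/8 ≈ 0.6250). Hence R_4(3) > 5, i.e. R_4(3) ≥ 6.

Largest n = 5; hence R_4(3) > 5.


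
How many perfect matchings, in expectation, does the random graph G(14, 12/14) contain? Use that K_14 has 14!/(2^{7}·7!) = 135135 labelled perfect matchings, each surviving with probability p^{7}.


K_14 has 14!/(2^{7}·7!) = 135135 labelled perfect matchings.
For each such perfect matching H, let X_H = 1 if all 7 edges of H are present in G. Then P[X_H = 1] = p^{7} = (6/7)^{7} = 279936/823543.
Summing the indicators: E[X] = Σ_H E[X_H] = 135135 · p^{7} = 135135 · 279936/823543 = 5404164480/117649.
Numerically: E[X] ≈ 4.59e+04.

E[X] = 135135 · (6/7)^{7} = 5404164480/117649 ≈ 4.59e+04.


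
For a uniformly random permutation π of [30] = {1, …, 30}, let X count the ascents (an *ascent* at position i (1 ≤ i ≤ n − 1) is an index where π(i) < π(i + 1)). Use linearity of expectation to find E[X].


Write X = Σ X_I over i = 1, …, 29, with X_I the indicator of one ascent.
There are 29 indicators.
For each fixed i, the pair (π(i), π(i+1)) is a uniformly random ordered pair of distinct values from {1, …, 30}; by symmetry P[π(i) < π(i+1)] = 1/2.
By linearity: E[X] = 29 · (1/2) = (30 − 1) · (1/2) = 29/2 ≈ 14.500000.

E[X] = 29/2 = 14.500000.


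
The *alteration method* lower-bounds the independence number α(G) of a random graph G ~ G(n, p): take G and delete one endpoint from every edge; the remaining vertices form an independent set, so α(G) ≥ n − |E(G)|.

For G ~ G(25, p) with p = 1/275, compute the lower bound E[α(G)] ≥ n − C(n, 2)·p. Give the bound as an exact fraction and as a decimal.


E[|E(G)|] = C(25, 2)·p = 300 · (1/275) = 12/11.
E[α(G)] ≥ n − E[|E(G)|] = 25 − 12/11 = 263/11.
Numerically: ≈ 23.909.
(This is only a lower bound; the true E[α(G)] may be larger.)

E[α(G)] ≥ 263/11 ≈ 23.909.


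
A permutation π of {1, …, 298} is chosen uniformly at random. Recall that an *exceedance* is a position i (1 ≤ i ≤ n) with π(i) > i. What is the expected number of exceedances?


Write X = Σ_{i=1}^{298} X_i, where X_i = 1_{π(i) > i}.
For each fixed i, π(i) is uniform over {1, …, 298} (marginal of a uniform permutation), so P[π(i) > i] = (n − i)/n. Summing: Σ_{i=1}^{298} (n − i)/n = (0 + 1 + … + 297)/298 = 298(298 − 1)/(2·298) = (298 − 1)/2.
Hence E[X] = Σ_{i=1}^{298} (298 − i)/298 = 297/2 ≈ 148.50000.

E[X] = 297/2 = 148.50000.


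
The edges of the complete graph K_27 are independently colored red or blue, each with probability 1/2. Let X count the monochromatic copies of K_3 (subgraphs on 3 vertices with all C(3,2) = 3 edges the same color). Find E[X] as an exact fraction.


Let X = Σ_S X_S over the C(27, 3) = 2925 subsets S of size 3, where X_S = 1 if the K_3 on S is monochromatic.
For a fixed S, the K_3 on S has C(3, 2) = 3 edges. P[all 3 edges red] = (1/2)^3, and likewise for blue, so P[monochromatic] = 2·(1/2)^3 = 2^{1 − 3} = 1/4.
Summing: E[X] = C(27, 3) · 2^{1 − 3} = 2925 · 1/4 = 2925/4.
Numerically: E[X] ≈ 731.250.

E[X] = C(27,3)·2^(1−C(3,2)) = 2925/4 ≈ 731.250.


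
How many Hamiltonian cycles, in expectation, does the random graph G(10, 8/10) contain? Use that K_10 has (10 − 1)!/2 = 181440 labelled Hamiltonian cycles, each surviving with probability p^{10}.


K_10 has (10 − 1)!/2 = 181440 labelled Hamiltonian cycles.
For each such Hamiltonian cycle H, let X_H = 1 if all 10 edges of H are present in G. Then P[X_H = 1] = p^{10} = (4/5)^{10} = 1048576/9765625.
Summing the indicators: E[X] = Σ_H E[X_H] = 181440 · p^{10} = 181440 · 1048576/9765625 = 38050725888/1953125.
Numerically: E[X] ≈ 19482.

E[X] = 181440 · (4/5)^{10} = 38050725888/1953125 ≈ 19482.


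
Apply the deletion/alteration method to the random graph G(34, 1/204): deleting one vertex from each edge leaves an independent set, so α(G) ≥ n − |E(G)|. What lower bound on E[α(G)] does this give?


E[|E(G)|] = C(34, 2)·p = 561 · (1/204) = 11/4.
E[α(G)] ≥ n − E[|E(G)|] = 34 − 11/4 = 125/4.
Numerically: ≈ 31.250000.
(This is only a lower bound; the true E[α(G)] may be larger.)

E[α(G)] ≥ 125/4 ≈ 31.250000.


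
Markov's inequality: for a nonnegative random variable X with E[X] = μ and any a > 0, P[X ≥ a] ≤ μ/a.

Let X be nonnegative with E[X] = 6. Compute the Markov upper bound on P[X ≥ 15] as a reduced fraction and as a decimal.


μ = E[X] = 6, a = 15.
Markov: P[X ≥ 15] ≤ μ/a = (6)/15 = 2/5.
Numerically: ≈ 0.40000.
(Since a = 15 > μ = 6.00000, the bound 2/5 is < 1 and informative.)

P[X ≥ 15] ≤ 2/5 ≈ 0.40000.


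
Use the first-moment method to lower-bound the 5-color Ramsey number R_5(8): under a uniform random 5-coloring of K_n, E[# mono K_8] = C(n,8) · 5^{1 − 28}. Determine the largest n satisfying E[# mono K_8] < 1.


We need C(n, 8) · 5^{1 − 28} < 1, i.e. C(n, 8) < 5^{28 − 1} = 7450580596923828125.
Check values of n near the boundary:
  n = 859: C(859, 8) = 7115855595170747139; 7115855595170747139 < 7450580596923828125? YES
  n = 860: C(860, 8) = 7182671140665308145; 7182671140665308145 < 7450580596923828125? YES
  n = 861: C(861, 8) = 7250034996615275865; 7250034996615275865 < 7450580596923828125? YES
  n = 862: C(862, 8) = 7317951015318931845; 7317951015318931845 < 7450580596923828125? YES
  n = 863: C(863, 8) = 7386423071602617757; 7386423071602617757 < 7450580596923828125? YES
  n = 864: C(864, 8) = 7455455062926006708; 7455455062926006708 < 7450580596923828125? NO
  n = 865: C(865, 8) = 7525050909487743060; 7525050909487743060 < 7450580596923828125? NO
  n = 866: C(866, 8) = 7595214554331451620; 7595214554331451620 < 7450580596923828125? NO
The largest n with C(n, 8) < 7450580596923828125 is n = 863 (where E[X] = 7386423071602617757/7450580596923828125 ≈ 0.99139). Hence R_5(8) > 863, i.e. R_5(8) ≥ 864.

Largest n = 863; hence R_5(8) > 863.


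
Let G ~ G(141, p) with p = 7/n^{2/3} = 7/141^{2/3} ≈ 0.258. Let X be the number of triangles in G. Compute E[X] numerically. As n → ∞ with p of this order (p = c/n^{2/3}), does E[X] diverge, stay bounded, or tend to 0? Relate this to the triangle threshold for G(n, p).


Number of potential triangles: C(141, 3) = 457310.
Each occurs with probability p³ ≈ (0.258)³ ≈ 1.72527e-02.
By linearity: E[X] = C(141, 3)·p³ ≈ 457310 · 1.72527e-02 ≈ 7889.811.
Since α = 2/3 < 1, p = c/n^{2/3} ≫ 1/n is above the triangle threshold p ~ 1/n. Asymptotically E[X] ~ (c³/6)·n^{3(1−α)} = (7³/6)·n^{1} → ∞; triangles are abundant w.h.p.

E[X] ≈ 7889.811; in regime p = Θ(1/n^{2/3}) E[X] diverges (above the triangle threshold p ~ 1/n).


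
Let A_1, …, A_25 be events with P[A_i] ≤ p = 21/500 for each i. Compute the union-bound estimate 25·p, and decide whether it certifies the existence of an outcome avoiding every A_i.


Union bound: P[∪_{i=1}^{25} A_i] ≤ Σ_i P[A_i] ≤ 25·p = 25·(21/500) = 21/20.
Numerically: 21/20 ≈ 1.0500.
Is 21/20 < 1? NO.
Since the bound 21/20 is ≥ 1, the union bound is uninformative here; it does NOT by itself certify existence.

25·p = 21/20 ≈ 1.0500; existence NOT certified by the union bound.


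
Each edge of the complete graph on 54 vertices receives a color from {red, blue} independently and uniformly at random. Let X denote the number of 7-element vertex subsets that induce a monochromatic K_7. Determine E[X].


Let X = Σ_S X_S over the C(54, 7) = 177100560 subsets S of size 7, where X_S = 1 if the K_7 on S is monochromatic.
For a fixed S, the K_7 on S has C(7, 2) = 21 edges. P[all 21 edges red] = (1/2)^21, and likewise for blue, so P[monochromatic] = 2·(1/2)^21 = 2^{1 − 21} = 1/1048576.
By linearity of expectation: E[X] = C(54, 7) · 2^{1 − 21} = 177100560 · 1/1048576 = 11068785/65536.
Numerically: E[X] ≈ 168.89626.

E[X] = C(54,7)·2^(1−C(7,2)) = 11068785/65536 ≈ 168.89626.
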